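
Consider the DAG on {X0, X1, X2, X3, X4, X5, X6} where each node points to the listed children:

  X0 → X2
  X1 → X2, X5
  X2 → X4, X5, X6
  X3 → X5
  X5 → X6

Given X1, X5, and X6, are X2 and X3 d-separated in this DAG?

3 paths connect X2 and X3; each must be blocked for d-separation to hold:
Path 1: X2 → X6 ← X5 ← X3
  X5 is a chain here and X5 is conditioned on, so the path is blocked at X5.
Path 2: X2 → X5 ← X3
  X5 is a collider and X5 is conditioned on, which opens it — no node blocks this path, so it is active.
Path 3: X2 ← X1 → X5 ← X3
  X1 is a fork here and X1 is conditioned on, so the path is blocked at X1.
Since the path X2 → X5 ← X3 is active, X2 and X3 are not d-separated given {X1, X5, X6}.

No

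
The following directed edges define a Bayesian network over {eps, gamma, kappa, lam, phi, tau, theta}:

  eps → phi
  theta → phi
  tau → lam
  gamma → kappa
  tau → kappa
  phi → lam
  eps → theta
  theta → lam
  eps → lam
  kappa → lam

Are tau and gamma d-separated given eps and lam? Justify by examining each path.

No

We examine all 2 paths between tau and gamma:
  1. tau → kappa ← gamma — kappa:collider[open] ⇒ active
  2. tau → lam ← kappa ← gamma — lam:collider[open]; kappa:chain[open] ⇒ active
Since the path tau → kappa ← gamma is active, tau and gamma are not d-separated given {eps, lam}.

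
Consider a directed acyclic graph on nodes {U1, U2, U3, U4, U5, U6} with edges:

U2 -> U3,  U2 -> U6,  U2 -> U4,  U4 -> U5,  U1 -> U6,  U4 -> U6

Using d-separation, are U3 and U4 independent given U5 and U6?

No — U3 and U4 are not d-separated given {U5, U6}.

2 paths connect U3 and U4; each must be blocked for d-separation to hold:
  1. U3 ← U2 → U6 ← U4 — U2:fork[open]; U6:collider[open] ⇒ active
  2. U3 ← U2 → U4 — U2:fork[open] ⇒ active
At least one path is unblocked, so d-separation fails.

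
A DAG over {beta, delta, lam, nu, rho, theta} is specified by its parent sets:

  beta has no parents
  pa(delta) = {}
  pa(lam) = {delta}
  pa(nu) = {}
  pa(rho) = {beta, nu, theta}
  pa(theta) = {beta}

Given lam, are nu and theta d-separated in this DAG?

Enumerating the 2 paths from nu to theta and testing each for blocking by {lam}:
  1. nu → rho ← beta → theta — rho:collider[blocks]; beta:fork[open] ⇒ blocked
  2. nu → rho ← theta — rho:collider[blocks] ⇒ blocked
Since every path is blocked, d-separation holds.

Yes — nu and theta are d-separated given {lam}.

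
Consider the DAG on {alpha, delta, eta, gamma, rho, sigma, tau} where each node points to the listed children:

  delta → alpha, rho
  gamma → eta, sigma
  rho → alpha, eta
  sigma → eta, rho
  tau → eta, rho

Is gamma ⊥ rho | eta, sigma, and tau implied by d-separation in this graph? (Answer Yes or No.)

No — gamma and rho are not d-separated given {eta, sigma, tau}.

6 paths connect gamma and rho; each must be blocked for d-separation to hold:
Path 1: gamma → eta ← tau → rho
  tau is a fork here and tau is conditioned on, so the path is blocked at tau.
Path 2: gamma → eta ← rho
  eta is a collider and eta is conditioned on, which opens it — no node blocks this path, so it is active.
Path 3: gamma → eta ← sigma → rho
  sigma is a fork here and sigma is conditioned on, so the path is blocked at sigma.
Path 4: gamma → sigma → eta ← tau → rho
  sigma is a chain here and sigma is conditioned on, so the path is blocked at sigma.
Path 5: gamma → sigma → eta ← rho
  sigma is a chain here and sigma is conditioned on, so the path is blocked at sigma.
Path 6: gamma → sigma → rho
  sigma is a chain here and sigma is conditioned on, so the path is blocked at sigma.
Since the path gamma → eta ← rho is active, gamma and rho are not d-separated given {eta, sigma, tau}.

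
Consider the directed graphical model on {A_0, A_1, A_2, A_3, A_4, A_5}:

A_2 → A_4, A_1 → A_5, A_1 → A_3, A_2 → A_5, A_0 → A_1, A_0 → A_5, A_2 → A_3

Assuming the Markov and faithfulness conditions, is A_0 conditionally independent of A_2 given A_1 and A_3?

Yes

Enumerating the 4 paths from A_0 to A_2 and testing each for blocking by {A_1, A_3}:
Path 1: A_0 → A_1 → A_3 ← A_2
  A_1 is a chain here and A_1 is conditioned on, so the path is blocked at A_1.
Path 2: A_0 → A_1 → A_5 ← A_2
  A_1 is a chain here and A_1 is conditioned on, so the path is blocked at A_1.
Path 3: A_0 → A_5 ← A_1 → A_3 ← A_2
  A_5 is a collider here and neither A_5 nor any of its descendants is conditioned on, so the collider stays closed — the path is blocked at A_5.
Path 4: A_0 → A_5 ← A_2
  A_5 is a collider here and neither A_5 nor any of its descendants is conditioned on, so the collider stays closed — the path is blocked at A_5.
All paths are blocked; A_0 ⊥ A_2 | {A_1, A_3} holds.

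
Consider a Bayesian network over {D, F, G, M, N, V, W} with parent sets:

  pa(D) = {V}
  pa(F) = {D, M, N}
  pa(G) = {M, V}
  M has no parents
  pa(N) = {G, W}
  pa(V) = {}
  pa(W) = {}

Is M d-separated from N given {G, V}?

Yes

Enumerating the 4 paths from M to N and testing each for blocking by {G, V}:
Path 1: M → G → N
  G is a chain here and G is conditioned on, so the path is blocked at G.
Path 2: M → G ← V → D → F ← N
  V is a fork here and V is conditioned on, so the path is blocked at V.
Path 3: M → F ← N
  F is a collider here and neither F nor any of its descendants is conditioned on, so the collider stays closed — the path is blocked at F.
Path 4: M → F ← D ← V → G → N
  F is a collider here and neither F nor any of its descendants is conditioned on, so the collider stays closed — the path is blocked at F.
All paths are blocked; M ⊥ N | {G, V} holds.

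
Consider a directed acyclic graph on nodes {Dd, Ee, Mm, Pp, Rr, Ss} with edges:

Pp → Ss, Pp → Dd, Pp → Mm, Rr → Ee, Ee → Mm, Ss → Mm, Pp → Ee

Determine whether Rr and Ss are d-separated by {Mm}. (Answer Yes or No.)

No

We examine all 4 paths between Rr and Ss:
  1. Rr → Ee ← Pp → Ss — Ee:collider[open]; Pp:fork[open] ⇒ active
  2. Rr → Ee ← Pp → Mm ← Ss — Ee:collider[open]; Pp:fork[open]; Mm:collider[open] ⇒ active
  3. Rr → Ee → Mm ← Pp → Ss — Ee:chain[open]; Mm:collider[open]; Pp:fork[open] ⇒ active
  4. Rr → Ee → Mm ← Ss — Ee:chain[open]; Mm:collider[open] ⇒ active
Because an active path exists, Rr and Ss are not d-separated.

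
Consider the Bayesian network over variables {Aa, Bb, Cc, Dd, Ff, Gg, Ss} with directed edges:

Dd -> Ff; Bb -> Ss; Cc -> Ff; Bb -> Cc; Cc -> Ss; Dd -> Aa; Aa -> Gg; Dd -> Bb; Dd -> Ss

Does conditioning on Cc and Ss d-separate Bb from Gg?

No — Bb and Gg are not d-separated given {Cc, Ss}.

5 paths connect Bb and Gg; each must be blocked for d-separation to hold:
Path 1: Bb ← Dd → Aa → Gg
  Dd is a fork and Dd is not conditioned on; Aa is a chain and Aa is not conditioned on — no node blocks this path, so it is active.
Path 2: Bb → Ss ← Dd → Aa → Gg
  Ss is a collider and Ss is conditioned on, which opens it; Dd is a fork and Dd is not conditioned on; Aa is a chain and Aa is not conditioned on — no node blocks this path, so it is active.
Path 3: Bb → Ss ← Cc → Ff ← Dd → Aa → Gg
  Cc is a fork here and Cc is conditioned on, so the path is blocked at Cc.
Path 4: Bb → Cc → Ss ← Dd → Aa → Gg
  Cc is a chain here and Cc is conditioned on, so the path is blocked at Cc.
Path 5: Bb → Cc → Ff ← Dd → Aa → Gg
  Cc is a chain here and Cc is conditioned on, so the path is blocked at Cc.
At least one path is unblocked, so d-separation fails.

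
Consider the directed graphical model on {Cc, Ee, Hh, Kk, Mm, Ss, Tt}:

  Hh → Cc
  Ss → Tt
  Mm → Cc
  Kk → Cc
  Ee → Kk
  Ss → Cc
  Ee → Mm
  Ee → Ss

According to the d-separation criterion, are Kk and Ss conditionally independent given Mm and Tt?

No — Kk and Ss are not d-separated given {Mm, Tt}.

We examine all 4 paths between Kk and Ss:
  1. Kk → Cc ← Ss — Cc:collider[blocks] ⇒ blocked
  2. Kk → Cc ← Mm ← Ee → Ss — Cc:collider[blocks]; Mm:chain[blocks]; Ee:fork[open] ⇒ blocked
  3. Kk ← Ee → Ss — Ee:fork[open] ⇒ active
  4. Kk ← Ee → Mm → Cc ← Ss — Ee:fork[open]; Mm:chain[blocks]; Cc:collider[blocks] ⇒ blocked
Because an active path exists, Kk and Ss are not d-separated.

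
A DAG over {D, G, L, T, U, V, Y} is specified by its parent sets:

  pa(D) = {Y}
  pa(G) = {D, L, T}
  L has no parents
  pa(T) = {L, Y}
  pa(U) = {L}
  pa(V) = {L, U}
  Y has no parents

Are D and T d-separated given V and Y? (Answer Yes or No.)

Yes

There are 3 undirected paths between D and T; checking each against the conditioning set {V, Y}:
Path 1: D ← Y → T
  Y is a fork here and Y is conditioned on, so the path is blocked at Y.
Path 2: D → G ← L → T
  G is a collider here and neither G nor any of its descendants is conditioned on, so the collider stays closed — the path is blocked at G.
Path 3: D → G ← T
  G is a collider here and neither G nor any of its descendants is conditioned on, so the collider stays closed — the path is blocked at G.
All paths are blocked; D ⊥ T | {V, Y} holds.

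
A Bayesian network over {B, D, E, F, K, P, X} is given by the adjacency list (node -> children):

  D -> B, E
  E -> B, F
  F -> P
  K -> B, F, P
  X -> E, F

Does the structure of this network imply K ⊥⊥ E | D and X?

We examine all 6 paths between K and E:
  1. K → B ← E — B:collider[blocks] ⇒ blocked
  2. K → B ← D → E — B:collider[blocks]; D:fork[blocks] ⇒ blocked
  3. K → P ← F ← E — P:collider[blocks]; F:chain[open] ⇒ blocked
  4. K → P ← F ← X → E — P:collider[blocks]; F:chain[open]; X:fork[blocks] ⇒ blocked
  5. K → F ← E — F:collider[blocks] ⇒ blocked
  6. K → F ← X → E — F:collider[blocks]; X:fork[blocks] ⇒ blocked
Every path is blocked, so K and E are d-separated given {D, X}.

Yes — K and E are d-separated given {D, X}.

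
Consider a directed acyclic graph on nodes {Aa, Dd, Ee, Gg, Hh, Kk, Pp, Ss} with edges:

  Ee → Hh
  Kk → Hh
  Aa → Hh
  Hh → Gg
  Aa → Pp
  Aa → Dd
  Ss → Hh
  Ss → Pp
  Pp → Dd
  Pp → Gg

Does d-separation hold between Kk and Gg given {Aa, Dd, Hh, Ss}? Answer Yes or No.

Yes

We examine all 4 paths between Kk and Gg:
Path 1: Kk → Hh ← Ss → Pp → Gg
  Ss is a fork here and Ss is conditioned on, so the path is blocked at Ss.
Path 2: Kk → Hh → Gg
  Hh is a chain here and Hh is conditioned on, so the path is blocked at Hh.
Path 3: Kk → Hh ← Aa → Pp → Gg
  Aa is a fork here and Aa is conditioned on, so the path is blocked at Aa.
Path 4: Kk → Hh ← Aa → Dd ← Pp → Gg
  Aa is a fork here and Aa is conditioned on, so the path is blocked at Aa.
All paths are blocked; Kk ⊥ Gg | {Aa, Dd, Hh, Ss} holds.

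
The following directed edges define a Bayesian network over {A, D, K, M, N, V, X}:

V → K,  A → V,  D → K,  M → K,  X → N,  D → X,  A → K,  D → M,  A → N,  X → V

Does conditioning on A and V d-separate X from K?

There are 6 undirected paths between X and K; checking each against the conditioning set {A, V}:
  1. X ← D → K — D:fork[open] ⇒ active
  2. X ← D → M → K — D:fork[open]; M:chain[open] ⇒ active
  3. X → N ← A → K — N:collider[blocks]; A:fork[blocks] ⇒ blocked
  4. X → N ← A → V → K — N:collider[blocks]; A:fork[blocks]; V:chain[blocks] ⇒ blocked
  5. X → V → K — V:chain[blocks] ⇒ blocked
  6. X → V ← A → K — V:collider[open]; A:fork[blocks] ⇒ blocked
Because an active path exists, X and K are not d-separated.

No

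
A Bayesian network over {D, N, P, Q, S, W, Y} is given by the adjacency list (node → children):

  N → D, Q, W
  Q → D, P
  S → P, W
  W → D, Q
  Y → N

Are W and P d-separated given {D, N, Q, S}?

We examine all 6 paths between W and P:
Path 1: W → D ← Q → P
  Q is a fork here and Q is conditioned on, so the path is blocked at Q.
Path 2: W → D ← N → Q → P
  N is a fork here and N is conditioned on, so the path is blocked at N.
Path 3: W → Q → P
  Q is a chain here and Q is conditioned on, so the path is blocked at Q.
Path 4: W ← S → P
  S is a fork here and S is conditioned on, so the path is blocked at S.
Path 5: W ← N → D ← Q → P
  N is a fork here and N is conditioned on, so the path is blocked at N.
Path 6: W ← N → Q → P
  N is a fork here and N is conditioned on, so the path is blocked at N.
Every path is blocked, so W and P are d-separated given {D, N, Q, S}.

Yes — W and P are d-separated given {D, N, Q, S}.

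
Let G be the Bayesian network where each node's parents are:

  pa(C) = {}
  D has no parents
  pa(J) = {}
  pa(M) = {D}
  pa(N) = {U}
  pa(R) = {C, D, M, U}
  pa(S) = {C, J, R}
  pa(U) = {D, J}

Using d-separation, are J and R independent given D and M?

No

5 paths connect J and R; each must be blocked for d-separation to hold:
Path 1: J → U ← D → M → R
  U is a collider here and neither U nor any of its descendants is conditioned on, so the collider stays closed — the path is blocked at U.
Path 2: J → U ← D → R
  U is a collider here and neither U nor any of its descendants is conditioned on, so the collider stays closed — the path is blocked at U.
Path 3: J → U → R
  U is a chain and U is not conditioned on — no node blocks this path, so it is active.
Path 4: J → S ← C → R
  S is a collider here and neither S nor any of its descendants is conditioned on, so the collider stays closed — the path is blocked at S.
Path 5: J → S ← R
  S is a collider here and neither S nor any of its descendants is conditioned on, so the collider stays closed — the path is blocked at S.
Because an active path exists, J and R are not d-separated.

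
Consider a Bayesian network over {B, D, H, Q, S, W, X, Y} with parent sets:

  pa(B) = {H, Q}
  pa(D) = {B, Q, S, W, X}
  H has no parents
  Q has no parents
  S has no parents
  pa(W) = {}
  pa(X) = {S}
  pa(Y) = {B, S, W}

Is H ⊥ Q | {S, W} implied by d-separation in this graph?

5 paths connect H and Q; each must be blocked for d-separation to hold:
Path 1: H → B ← Q
  B is a collider here and neither B nor any of its descendants is conditioned on, so the collider stays closed — the path is blocked at B.
Path 2: H → B → D ← Q
  D is a collider here and neither D nor any of its descendants is conditioned on, so the collider stays closed — the path is blocked at D.
Path 3: H → B → Y ← W → D ← Q
  Y is a collider here and neither Y nor any of its descendants is conditioned on, so the collider stays closed — the path is blocked at Y.
Path 4: H → B → Y ← S → D ← Q
  Y is a collider here and neither Y nor any of its descendants is conditioned on, so the collider stays closed — the path is blocked at Y.
Path 5: H → B → Y ← S → X → D ← Q
  Y is a collider here and neither Y nor any of its descendants is conditioned on, so the collider stays closed — the path is blocked at Y.
Every path is blocked, so H and Q are d-separated given {S, W}.

Yes — H and Q are d-separated given {S, W}.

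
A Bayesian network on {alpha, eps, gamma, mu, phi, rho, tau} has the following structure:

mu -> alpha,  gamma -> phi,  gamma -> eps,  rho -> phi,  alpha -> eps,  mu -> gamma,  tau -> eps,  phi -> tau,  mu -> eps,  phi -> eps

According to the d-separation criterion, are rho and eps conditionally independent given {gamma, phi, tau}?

5 paths connect rho and eps; each must be blocked for d-separation to hold:
  1. rho → phi → tau → eps — phi:chain[blocks]; tau:chain[blocks] ⇒ blocked
  2. rho → phi → eps — phi:chain[blocks] ⇒ blocked
  3. rho → phi ← gamma ← mu → eps — phi:collider[open]; gamma:chain[blocks]; mu:fork[open] ⇒ blocked
  4. rho → phi ← gamma ← mu → alpha → eps — phi:collider[open]; gamma:chain[blocks]; mu:fork[open]; alpha:chain[open] ⇒ blocked
  5. rho → phi ← gamma → eps — phi:collider[open]; gamma:fork[blocks] ⇒ blocked
Since every path is blocked, d-separation holds.

Yes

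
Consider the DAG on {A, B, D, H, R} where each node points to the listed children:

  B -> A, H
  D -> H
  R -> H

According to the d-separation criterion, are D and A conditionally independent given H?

No

There is one path between D and A:
  1. D → H ← B → A — H:collider[open]; B:fork[open] ⇒ active
Because an active path exists, D and A are not d-separated.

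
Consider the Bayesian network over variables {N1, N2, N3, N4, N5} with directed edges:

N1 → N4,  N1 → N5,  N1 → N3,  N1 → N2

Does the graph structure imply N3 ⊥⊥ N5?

No — N3 and N5 are not d-separated given ∅.

The only undirected path from N3 to N5 is:
Path 1: N3 ← N1 → N5
  N1 is a fork and N1 is not conditioned on — no node blocks this path, so it is active.
At least one path is unblocked, so d-separation fails.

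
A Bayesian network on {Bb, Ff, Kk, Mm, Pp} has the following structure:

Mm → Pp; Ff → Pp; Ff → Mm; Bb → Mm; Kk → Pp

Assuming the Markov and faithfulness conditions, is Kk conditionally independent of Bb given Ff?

Yes

There are 2 undirected paths between Kk and Bb; checking each against the conditioning set {Ff}:
Path 1: Kk → Pp ← Ff → Mm ← Bb
  Pp is a collider here and neither Pp nor any of its descendants is conditioned on, so the collider stays closed — the path is blocked at Pp.
Path 2: Kk → Pp ← Mm ← Bb
  Pp is a collider here and neither Pp nor any of its descendants is conditioned on, so the collider stays closed — the path is blocked at Pp.
All paths are blocked; Kk ⊥ Bb | {Ff} holds.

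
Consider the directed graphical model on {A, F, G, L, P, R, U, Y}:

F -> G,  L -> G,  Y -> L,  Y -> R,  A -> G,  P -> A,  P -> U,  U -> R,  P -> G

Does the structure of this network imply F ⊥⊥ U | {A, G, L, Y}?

No

We examine all 3 paths between F and U:
  1. F → G ← L ← Y → R ← U — G:collider[open]; L:chain[blocks]; Y:fork[blocks]; R:collider[blocks] ⇒ blocked
  2. F → G ← A ← P → U — G:collider[open]; A:chain[blocks]; P:fork[open] ⇒ blocked
  3. F → G ← P → U — G:collider[open]; P:fork[open] ⇒ active
Because an active path exists, F and U are not d-separated.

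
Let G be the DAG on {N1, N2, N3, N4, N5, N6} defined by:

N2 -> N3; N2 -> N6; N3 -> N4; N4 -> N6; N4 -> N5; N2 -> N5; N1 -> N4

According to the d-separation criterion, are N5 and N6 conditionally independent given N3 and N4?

There are 4 undirected paths between N5 and N6; checking each against the conditioning set {N3, N4}:
Path 1: N5 ← N4 ← N3 ← N2 → N6
  N4 is a chain here and N4 is conditioned on, so the path is blocked at N4.
Path 2: N5 ← N4 → N6
  N4 is a fork here and N4 is conditioned on, so the path is blocked at N4.
Path 3: N5 ← N2 → N3 → N4 → N6
  N3 is a chain here and N3 is conditioned on, so the path is blocked at N3.
Path 4: N5 ← N2 → N6
  N2 is a fork and N2 is not conditioned on — no node blocks this path, so it is active.
Because an active path exists, N5 and N6 are not d-separated.

No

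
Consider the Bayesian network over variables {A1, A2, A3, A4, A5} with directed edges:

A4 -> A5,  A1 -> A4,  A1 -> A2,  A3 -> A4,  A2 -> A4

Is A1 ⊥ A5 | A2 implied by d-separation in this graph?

No — A1 and A5 are not d-separated given {A2}.

Enumerating the 2 paths from A1 to A5 and testing each for blocking by {A2}:
  1. A1 → A4 → A5 — A4:chain[open] ⇒ active
  2. A1 → A2 → A4 → A5 — A2:chain[blocks]; A4:chain[open] ⇒ blocked
Since the path A1 → A4 → A5 is active, A1 and A5 are not d-separated given {A2}.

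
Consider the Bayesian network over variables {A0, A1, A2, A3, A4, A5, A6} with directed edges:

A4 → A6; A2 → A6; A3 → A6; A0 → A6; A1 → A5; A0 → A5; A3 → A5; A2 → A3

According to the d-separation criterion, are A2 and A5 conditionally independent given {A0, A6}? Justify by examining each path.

We examine all 4 paths between A2 and A5:
Path 1: A2 → A3 → A6 ← A0 → A5
  A0 is a fork here and A0 is conditioned on, so the path is blocked at A0.
Path 2: A2 → A3 → A5
  A3 is a chain and A3 is not conditioned on — no node blocks this path, so it is active.
Path 3: A2 → A6 ← A3 → A5
  A6 is a collider and A6 is conditioned on, which opens it; A3 is a fork and A3 is not conditioned on — no node blocks this path, so it is active.
Path 4: A2 → A6 ← A0 → A5
  A0 is a fork here and A0 is conditioned on, so the path is blocked at A0.
At least one path is unblocked, so d-separation fails.

No — A2 and A5 are not d-separated given {A0, A6}.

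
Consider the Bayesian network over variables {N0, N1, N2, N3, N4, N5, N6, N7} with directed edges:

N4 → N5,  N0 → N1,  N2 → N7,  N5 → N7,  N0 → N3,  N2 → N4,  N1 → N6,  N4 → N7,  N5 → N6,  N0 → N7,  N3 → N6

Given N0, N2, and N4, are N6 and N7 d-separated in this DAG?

Enumerating the 5 paths from N6 to N7 and testing each for blocking by {N0, N2, N4}:
Path 1: N6 ← N1 ← N0 → N7
  N0 is a fork here and N0 is conditioned on, so the path is blocked at N0.
Path 2: N6 ← N3 ← N0 → N7
  N0 is a fork here and N0 is conditioned on, so the path is blocked at N0.
Path 3: N6 ← N5 → N7
  N5 is a fork and N5 is not conditioned on — no node blocks this path, so it is active.
Path 4: N6 ← N5 ← N4 → N7
  N4 is a fork here and N4 is conditioned on, so the path is blocked at N4.
Path 5: N6 ← N5 ← N4 ← N2 → N7
  N4 is a chain here and N4 is conditioned on, so the path is blocked at N4.
Because an active path exists, N6 and N7 are not d-separated.

No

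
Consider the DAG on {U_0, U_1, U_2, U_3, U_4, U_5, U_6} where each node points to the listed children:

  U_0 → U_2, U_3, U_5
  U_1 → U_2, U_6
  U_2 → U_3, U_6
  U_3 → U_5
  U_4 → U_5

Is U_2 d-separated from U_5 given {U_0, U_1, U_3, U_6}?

4 paths connect U_2 and U_5; each must be blocked for d-separation to hold:
  1. U_2 → U_3 → U_5 — U_3:chain[blocks] ⇒ blocked
  2. U_2 → U_3 ← U_0 → U_5 — U_3:collider[open]; U_0:fork[blocks] ⇒ blocked
  3. U_2 ← U_0 → U_5 — U_0:fork[blocks] ⇒ blocked
  4. U_2 ← U_0 → U_3 → U_5 — U_0:fork[blocks]; U_3:chain[blocks] ⇒ blocked
All paths are blocked; U_2 ⊥ U_5 | {U_0, U_1, U_3, U_6} holds.

Yes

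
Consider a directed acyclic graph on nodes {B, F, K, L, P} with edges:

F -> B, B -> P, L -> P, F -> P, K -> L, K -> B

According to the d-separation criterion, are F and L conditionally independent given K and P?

No

4 paths connect F and L; each must be blocked for d-separation to hold:
Path 1: F → P ← L
  P is a collider and P is conditioned on, which opens it — no node blocks this path, so it is active.
Path 2: F → P ← B ← K → L
  K is a fork here and K is conditioned on, so the path is blocked at K.
Path 3: F → B → P ← L
  B is a chain and B is not conditioned on; P is a collider and P is conditioned on, which opens it — no node blocks this path, so it is active.
Path 4: F → B ← K → L
  K is a fork here and K is conditioned on, so the path is blocked at K.
Because an active path exists, F and L are not d-separated.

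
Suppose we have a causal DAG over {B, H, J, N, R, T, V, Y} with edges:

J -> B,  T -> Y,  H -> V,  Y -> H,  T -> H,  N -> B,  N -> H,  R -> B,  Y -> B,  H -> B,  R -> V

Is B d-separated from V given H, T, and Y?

There are 5 undirected paths between B and V; checking each against the conditioning set {H, T, Y}:
Path 1: B ← R → V
  R is a fork and R is not conditioned on — no node blocks this path, so it is active.
Path 2: B ← H → V
  H is a fork here and H is conditioned on, so the path is blocked at H.
Path 3: B ← Y ← T → H → V
  Y is a chain here and Y is conditioned on, so the path is blocked at Y.
Path 4: B ← Y → H → V
  Y is a fork here and Y is conditioned on, so the path is blocked at Y.
Path 5: B ← N → H → V
  H is a chain here and H is conditioned on, so the path is blocked at H.
Because an active path exists, B and V are not d-separated.

No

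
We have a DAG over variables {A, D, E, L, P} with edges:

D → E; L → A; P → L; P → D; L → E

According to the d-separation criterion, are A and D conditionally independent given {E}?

There are 2 undirected paths between A and D; checking each against the conditioning set {E}:
  1. A ← L ← P → D — L:chain[open]; P:fork[open] ⇒ active
  2. A ← L → E ← D — L:fork[open]; E:collider[open] ⇒ active
At least one path is unblocked, so d-separation fails.

No — A and D are not d-separated given {E}.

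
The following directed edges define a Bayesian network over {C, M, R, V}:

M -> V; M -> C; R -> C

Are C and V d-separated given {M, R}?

Only one path connects C and V:
Path 1: C ← M → V
  M is a fork here and M is conditioned on, so the path is blocked at M.
Every path is blocked, so C and V are d-separated given {M, R}.

Yes — C and V are d-separated given {M, R}.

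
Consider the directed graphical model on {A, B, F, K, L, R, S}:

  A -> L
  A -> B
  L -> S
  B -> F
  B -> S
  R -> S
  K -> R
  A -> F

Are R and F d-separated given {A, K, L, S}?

4 paths connect R and F; each must be blocked for d-separation to hold:
Path 1: R → S ← L ← A → F
  L is a chain here and L is conditioned on, so the path is blocked at L.
Path 2: R → S ← L ← A → B → F
  L is a chain here and L is conditioned on, so the path is blocked at L.
Path 3: R → S ← B → F
  S is a collider and S is conditioned on, which opens it; B is a fork and B is not conditioned on — no node blocks this path, so it is active.
Path 4: R → S ← B ← A → F
  A is a fork here and A is conditioned on, so the path is blocked at A.
Since the path R → S ← B → F is active, R and F are not d-separated given {A, K, L, S}.

No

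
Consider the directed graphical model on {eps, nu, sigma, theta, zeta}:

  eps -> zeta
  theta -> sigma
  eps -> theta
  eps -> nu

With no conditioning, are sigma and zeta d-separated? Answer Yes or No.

No

There is one path between sigma and zeta:
Path 1: sigma ← theta ← eps → zeta
  theta is a chain and theta is not conditioned on; eps is a fork and eps is not conditioned on — no node blocks this path, so it is active.
Because an active path exists, sigma and zeta are not d-separated.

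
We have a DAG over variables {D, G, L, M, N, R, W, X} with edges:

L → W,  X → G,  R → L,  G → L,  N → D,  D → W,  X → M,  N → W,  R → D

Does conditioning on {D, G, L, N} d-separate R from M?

Enumerating the 3 paths from R to M and testing each for blocking by {D, G, L, N}:
Path 1: R → D → W ← L ← G ← X → M
  D is a chain here and D is conditioned on, so the path is blocked at D.
Path 2: R → D ← N → W ← L ← G ← X → M
  N is a fork here and N is conditioned on, so the path is blocked at N.
Path 3: R → L ← G ← X → M
  G is a chain here and G is conditioned on, so the path is blocked at G.
Since every path is blocked, d-separation holds.

Yes — R and M are d-separated given {D, G, L, N}.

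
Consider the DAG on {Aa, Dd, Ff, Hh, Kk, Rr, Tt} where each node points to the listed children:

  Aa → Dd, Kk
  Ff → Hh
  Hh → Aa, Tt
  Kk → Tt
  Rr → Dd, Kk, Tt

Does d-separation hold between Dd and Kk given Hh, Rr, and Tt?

Enumerating the 6 paths from Dd to Kk and testing each for blocking by {Hh, Rr, Tt}:
Path 1: Dd ← Aa → Kk
  Aa is a fork and Aa is not conditioned on — no node blocks this path, so it is active.
Path 2: Dd ← Aa ← Hh → Tt ← Kk
  Hh is a fork here and Hh is conditioned on, so the path is blocked at Hh.
Path 3: Dd ← Aa ← Hh → Tt ← Rr → Kk
  Hh is a fork here and Hh is conditioned on, so the path is blocked at Hh.
Path 4: Dd ← Rr → Kk
  Rr is a fork here and Rr is conditioned on, so the path is blocked at Rr.
Path 5: Dd ← Rr → Tt ← Kk
  Rr is a fork here and Rr is conditioned on, so the path is blocked at Rr.
Path 6: Dd ← Rr → Tt ← Hh → Aa → Kk
  Rr is a fork here and Rr is conditioned on, so the path is blocked at Rr.
Because an active path exists, Dd and Kk are not d-separated.

No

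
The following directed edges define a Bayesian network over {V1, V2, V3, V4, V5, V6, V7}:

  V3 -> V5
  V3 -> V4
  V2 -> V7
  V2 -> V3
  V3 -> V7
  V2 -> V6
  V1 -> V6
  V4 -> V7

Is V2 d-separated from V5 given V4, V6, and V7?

No — V2 and V5 are not d-separated given {V4, V6, V7}.

3 paths connect V2 and V5; each must be blocked for d-separation to hold:
Path 1: V2 → V3 → V5
  V3 is a chain and V3 is not conditioned on — no node blocks this path, so it is active.
Path 2: V2 → V7 ← V3 → V5
  V7 is a collider and V7 is conditioned on, which opens it; V3 is a fork and V3 is not conditioned on — no node blocks this path, so it is active.
Path 3: V2 → V7 ← V4 ← V3 → V5
  V4 is a chain here and V4 is conditioned on, so the path is blocked at V4.
Since the path V2 → V3 → V5 is active, V2 and V5 are not d-separated given {V4, V6, V7}.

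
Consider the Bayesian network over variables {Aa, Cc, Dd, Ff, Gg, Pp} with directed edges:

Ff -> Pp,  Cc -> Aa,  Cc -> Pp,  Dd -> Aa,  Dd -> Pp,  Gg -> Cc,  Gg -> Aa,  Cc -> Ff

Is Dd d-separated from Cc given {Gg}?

Enumerating the 4 paths from Dd to Cc and testing each for blocking by {Gg}:
  1. Dd → Pp ← Ff ← Cc — Pp:collider[blocks]; Ff:chain[open] ⇒ blocked
  2. Dd → Pp ← Cc — Pp:collider[blocks] ⇒ blocked
  3. Dd → Aa ← Cc — Aa:collider[blocks] ⇒ blocked
  4. Dd → Aa ← Gg → Cc — Aa:collider[blocks]; Gg:fork[blocks] ⇒ blocked
Since every path is blocked, d-separation holds.

Yes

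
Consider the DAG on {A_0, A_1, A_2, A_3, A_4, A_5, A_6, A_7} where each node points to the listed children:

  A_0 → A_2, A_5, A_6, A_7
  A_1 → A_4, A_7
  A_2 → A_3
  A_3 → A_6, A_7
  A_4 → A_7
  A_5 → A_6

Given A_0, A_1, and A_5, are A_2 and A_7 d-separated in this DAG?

We examine all 6 paths between A_2 and A_7:
  1. A_2 → A_3 → A_6 ← A_0 → A_7 — A_3:chain[open]; A_6:collider[blocks]; A_0:fork[blocks] ⇒ blocked
  2. A_2 → A_3 → A_6 ← A_5 ← A_0 → A_7 — A_3:chain[open]; A_6:collider[blocks]; A_5:chain[blocks]; A_0:fork[blocks] ⇒ blocked
  3. A_2 → A_3 → A_7 — A_3:chain[open] ⇒ active
  4. A_2 ← A_0 → A_5 → A_6 ← A_3 → A_7 — A_0:fork[blocks]; A_5:chain[blocks]; A_6:collider[blocks]; A_3:fork[open] ⇒ blocked
  5. A_2 ← A_0 → A_6 ← A_3 → A_7 — A_0:fork[blocks]; A_6:collider[blocks]; A_3:fork[open] ⇒ blocked
  6. A_2 ← A_0 → A_7 — A_0:fork[blocks] ⇒ blocked
Since the path A_2 → A_3 → A_7 is active, A_2 and A_7 are not d-separated given {A_0, A_1, A_5}.

No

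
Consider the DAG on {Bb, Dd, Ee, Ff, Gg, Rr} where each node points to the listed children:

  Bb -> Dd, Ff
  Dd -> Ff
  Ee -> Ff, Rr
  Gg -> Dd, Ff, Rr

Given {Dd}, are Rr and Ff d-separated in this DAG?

There are 4 undirected paths between Rr and Ff; checking each against the conditioning set {Dd}:
Path 1: Rr ← Gg → Ff
  Gg is a fork and Gg is not conditioned on — no node blocks this path, so it is active.
Path 2: Rr ← Gg → Dd → Ff
  Dd is a chain here and Dd is conditioned on, so the path is blocked at Dd.
Path 3: Rr ← Gg → Dd ← Bb → Ff
  Gg is a fork and Gg is not conditioned on; Dd is a collider and Dd is conditioned on, which opens it; Bb is a fork and Bb is not conditioned on — no node blocks this path, so it is active.
Path 4: Rr ← Ee → Ff
  Ee is a fork and Ee is not conditioned on — no node blocks this path, so it is active.
At least one path is unblocked, so d-separation fails.

No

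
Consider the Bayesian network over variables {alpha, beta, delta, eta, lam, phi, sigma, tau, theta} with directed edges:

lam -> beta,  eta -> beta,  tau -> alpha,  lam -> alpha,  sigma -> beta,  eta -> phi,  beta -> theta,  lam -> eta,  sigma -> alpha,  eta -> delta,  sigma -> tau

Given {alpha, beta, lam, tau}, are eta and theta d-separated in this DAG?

Yes

There are 4 undirected paths between eta and theta; checking each against the conditioning set {alpha, beta, lam, tau}:
Path 1: eta → beta → theta
  beta is a chain here and beta is conditioned on, so the path is blocked at beta.
Path 2: eta ← lam → alpha ← tau ← sigma → beta → theta
  lam is a fork here and lam is conditioned on, so the path is blocked at lam.
Path 3: eta ← lam → alpha ← sigma → beta → theta
  lam is a fork here and lam is conditioned on, so the path is blocked at lam.
Path 4: eta ← lam → beta → theta
  lam is a fork here and lam is conditioned on, so the path is blocked at lam.
Every path is blocked, so eta and theta are d-separated given {alpha, beta, lam, tau}.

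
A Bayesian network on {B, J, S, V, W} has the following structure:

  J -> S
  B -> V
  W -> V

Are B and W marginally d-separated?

Yes — B and W are d-separated given ∅.

There is one path between B and W:
  1. B → V ← W — V:collider[blocks] ⇒ blocked
Since every path is blocked, d-separation holds.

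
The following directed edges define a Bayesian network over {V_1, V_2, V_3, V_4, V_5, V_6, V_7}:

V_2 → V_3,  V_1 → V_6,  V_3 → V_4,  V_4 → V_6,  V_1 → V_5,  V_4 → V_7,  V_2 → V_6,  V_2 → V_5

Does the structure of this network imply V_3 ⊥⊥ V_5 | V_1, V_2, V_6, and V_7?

Yes

4 paths connect V_3 and V_5; each must be blocked for d-separation to hold:
Path 1: V_3 ← V_2 → V_6 ← V_1 → V_5
  V_2 is a fork here and V_2 is conditioned on, so the path is blocked at V_2.
Path 2: V_3 ← V_2 → V_5
  V_2 is a fork here and V_2 is conditioned on, so the path is blocked at V_2.
Path 3: V_3 → V_4 → V_6 ← V_2 → V_5
  V_2 is a fork here and V_2 is conditioned on, so the path is blocked at V_2.
Path 4: V_3 → V_4 → V_6 ← V_1 → V_5
  V_1 is a fork here and V_1 is conditioned on, so the path is blocked at V_1.
Since every path is blocked, d-separation holds.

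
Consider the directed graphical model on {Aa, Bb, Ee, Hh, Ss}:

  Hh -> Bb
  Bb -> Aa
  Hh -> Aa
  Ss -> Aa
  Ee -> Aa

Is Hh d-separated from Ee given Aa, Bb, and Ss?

Enumerating the 2 paths from Hh to Ee and testing each for blocking by {Aa, Bb, Ss}:
  1. Hh → Bb → Aa ← Ee — Bb:chain[blocks]; Aa:collider[open] ⇒ blocked
  2. Hh → Aa ← Ee — Aa:collider[open] ⇒ active
Because an active path exists, Hh and Ee are not d-separated.

No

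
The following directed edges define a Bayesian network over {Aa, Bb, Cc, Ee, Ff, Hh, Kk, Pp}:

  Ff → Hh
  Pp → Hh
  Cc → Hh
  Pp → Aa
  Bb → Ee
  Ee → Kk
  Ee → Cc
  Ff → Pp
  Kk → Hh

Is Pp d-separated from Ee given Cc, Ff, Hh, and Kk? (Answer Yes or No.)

We examine all 4 paths between Pp and Ee:
Path 1: Pp → Hh ← Kk ← Ee
  Kk is a chain here and Kk is conditioned on, so the path is blocked at Kk.
Path 2: Pp → Hh ← Cc ← Ee
  Cc is a chain here and Cc is conditioned on, so the path is blocked at Cc.
Path 3: Pp ← Ff → Hh ← Kk ← Ee
  Ff is a fork here and Ff is conditioned on, so the path is blocked at Ff.
Path 4: Pp ← Ff → Hh ← Cc ← Ee
  Ff is a fork here and Ff is conditioned on, so the path is blocked at Ff.
Since every path is blocked, d-separation holds.

Yes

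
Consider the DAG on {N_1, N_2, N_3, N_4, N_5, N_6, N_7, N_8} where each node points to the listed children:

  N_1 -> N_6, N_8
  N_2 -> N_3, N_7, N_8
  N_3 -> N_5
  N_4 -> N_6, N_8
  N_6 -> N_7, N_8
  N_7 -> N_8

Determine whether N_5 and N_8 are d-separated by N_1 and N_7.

No

There are 5 undirected paths between N_5 and N_8; checking each against the conditioning set {N_1, N_7}:
Path 1: N_5 ← N_3 ← N_2 → N_7 ← N_6 ← N_4 → N_8
  N_3 is a chain and N_3 is not conditioned on; N_2 is a fork and N_2 is not conditioned on; N_7 is a collider and N_7 is conditioned on, which opens it; N_6 is a chain and N_6 is not conditioned on; N_4 is a fork and N_4 is not conditioned on — no node blocks this path, so it is active.
Path 2: N_5 ← N_3 ← N_2 → N_7 ← N_6 ← N_1 → N_8
  N_1 is a fork here and N_1 is conditioned on, so the path is blocked at N_1.
Path 3: N_5 ← N_3 ← N_2 → N_7 ← N_6 → N_8
  N_3 is a chain and N_3 is not conditioned on; N_2 is a fork and N_2 is not conditioned on; N_7 is a collider and N_7 is conditioned on, which opens it; N_6 is a fork and N_6 is not conditioned on — no node blocks this path, so it is active.
Path 4: N_5 ← N_3 ← N_2 → N_7 → N_8
  N_7 is a chain here and N_7 is conditioned on, so the path is blocked at N_7.
Path 5: N_5 ← N_3 ← N_2 → N_8
  N_3 is a chain and N_3 is not conditioned on; N_2 is a fork and N_2 is not conditioned on — no node blocks this path, so it is active.
Since the path N_5 ← N_3 ← N_2 → N_7 ← N_6 ← N_4 → N_8 is active, N_5 and N_8 are not d-separated given {N_1, N_7}.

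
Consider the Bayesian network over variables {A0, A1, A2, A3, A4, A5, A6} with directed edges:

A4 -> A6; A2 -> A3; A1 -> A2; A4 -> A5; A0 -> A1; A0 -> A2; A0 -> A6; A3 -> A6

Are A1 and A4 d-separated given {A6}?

No

We examine all 4 paths between A1 and A4:
Path 1: A1 → A2 → A3 → A6 ← A4
  A2 is a chain and A2 is not conditioned on; A3 is a chain and A3 is not conditioned on; A6 is a collider and A6 is conditioned on, which opens it — no node blocks this path, so it is active.
Path 2: A1 → A2 ← A0 → A6 ← A4
  A2 is a collider and its descendant A6 is conditioned on, which opens it; A0 is a fork and A0 is not conditioned on; A6 is a collider and A6 is conditioned on, which opens it — no node blocks this path, so it is active.
Path 3: A1 ← A0 → A2 → A3 → A6 ← A4
  A0 is a fork and A0 is not conditioned on; A2 is a chain and A2 is not conditioned on; A3 is a chain and A3 is not conditioned on; A6 is a collider and A6 is conditioned on, which opens it — no node blocks this path, so it is active.
Path 4: A1 ← A0 → A6 ← A4
  A0 is a fork and A0 is not conditioned on; A6 is a collider and A6 is conditioned on, which opens it — no node blocks this path, so it is active.
Since the path A1 → A2 → A3 → A6 ← A4 is active, A1 and A4 are not d-separated given {A6}.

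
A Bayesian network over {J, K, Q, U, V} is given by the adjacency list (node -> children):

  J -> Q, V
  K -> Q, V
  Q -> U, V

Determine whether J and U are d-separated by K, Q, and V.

Yes

There are 3 undirected paths between J and U; checking each against the conditioning set {K, Q, V}:
Path 1: J → V ← Q → U
  Q is a fork here and Q is conditioned on, so the path is blocked at Q.
Path 2: J → V ← K → Q → U
  K is a fork here and K is conditioned on, so the path is blocked at K.
Path 3: J → Q → U
  Q is a chain here and Q is conditioned on, so the path is blocked at Q.
All paths are blocked; J ⊥ U | {K, Q, V} holds.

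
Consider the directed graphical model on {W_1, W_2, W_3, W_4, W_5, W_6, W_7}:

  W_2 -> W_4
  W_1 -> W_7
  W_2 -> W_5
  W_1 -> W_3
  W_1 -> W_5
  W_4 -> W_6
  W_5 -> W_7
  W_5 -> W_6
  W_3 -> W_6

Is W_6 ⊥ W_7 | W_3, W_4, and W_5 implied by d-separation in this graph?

Enumerating the 6 paths from W_6 to W_7 and testing each for blocking by {W_3, W_4, W_5}:
Path 1: W_6 ← W_3 ← W_1 → W_7
  W_3 is a chain here and W_3 is conditioned on, so the path is blocked at W_3.
Path 2: W_6 ← W_3 ← W_1 → W_5 → W_7
  W_3 is a chain here and W_3 is conditioned on, so the path is blocked at W_3.
Path 3: W_6 ← W_4 ← W_2 → W_5 → W_7
  W_4 is a chain here and W_4 is conditioned on, so the path is blocked at W_4.
Path 4: W_6 ← W_4 ← W_2 → W_5 ← W_1 → W_7
  W_4 is a chain here and W_4 is conditioned on, so the path is blocked at W_4.
Path 5: W_6 ← W_5 → W_7
  W_5 is a fork here and W_5 is conditioned on, so the path is blocked at W_5.
Path 6: W_6 ← W_5 ← W_1 → W_7
  W_5 is a chain here and W_5 is conditioned on, so the path is blocked at W_5.
Since every path is blocked, d-separation holds.

Yes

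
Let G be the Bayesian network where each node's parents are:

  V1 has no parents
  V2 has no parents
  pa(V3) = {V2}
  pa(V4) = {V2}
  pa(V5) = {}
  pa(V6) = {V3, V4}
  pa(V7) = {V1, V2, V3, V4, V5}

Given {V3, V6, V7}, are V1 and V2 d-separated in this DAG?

No

5 paths connect V1 and V2; each must be blocked for d-separation to hold:
Path 1: V1 → V7 ← V4 → V6 ← V3 ← V2
  V3 is a chain here and V3 is conditioned on, so the path is blocked at V3.
Path 2: V1 → V7 ← V4 ← V2
  V7 is a collider and V7 is conditioned on, which opens it; V4 is a chain and V4 is not conditioned on — no node blocks this path, so it is active.
Path 3: V1 → V7 ← V3 → V6 ← V4 ← V2
  V3 is a fork here and V3 is conditioned on, so the path is blocked at V3.
Path 4: V1 → V7 ← V3 ← V2
  V3 is a chain here and V3 is conditioned on, so the path is blocked at V3.
Path 5: V1 → V7 ← V2
  V7 is a collider and V7 is conditioned on, which opens it — no node blocks this path, so it is active.
Because an active path exists, V1 and V2 are not d-separated.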